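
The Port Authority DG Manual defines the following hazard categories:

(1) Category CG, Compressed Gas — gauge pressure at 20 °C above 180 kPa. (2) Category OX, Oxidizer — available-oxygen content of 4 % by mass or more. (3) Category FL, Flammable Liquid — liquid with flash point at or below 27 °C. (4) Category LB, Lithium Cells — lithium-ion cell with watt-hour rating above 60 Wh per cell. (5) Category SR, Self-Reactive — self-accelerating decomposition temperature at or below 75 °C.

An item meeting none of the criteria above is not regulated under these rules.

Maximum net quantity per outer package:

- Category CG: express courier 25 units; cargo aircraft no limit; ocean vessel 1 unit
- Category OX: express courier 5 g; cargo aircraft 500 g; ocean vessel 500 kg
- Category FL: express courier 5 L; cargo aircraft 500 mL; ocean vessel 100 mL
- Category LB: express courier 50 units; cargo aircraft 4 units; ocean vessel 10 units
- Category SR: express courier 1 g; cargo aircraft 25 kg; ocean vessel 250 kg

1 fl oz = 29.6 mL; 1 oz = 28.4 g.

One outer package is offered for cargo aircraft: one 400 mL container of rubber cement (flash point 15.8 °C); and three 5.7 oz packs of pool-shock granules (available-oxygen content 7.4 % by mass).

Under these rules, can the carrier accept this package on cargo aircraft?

Yes

Rubber cement: flash point 15.8 °C ≤ 27 °C → Category FL (Flammable Liquid).
The pool-shock granules have available-oxygen content 7.4 % by mass, which is ≥ 4 % by mass, so they are Category OX (Oxidizer).
Category OX quantity: three 5.7 oz packs = 485.64 g.
That is within the Category OX cargo aircraft limit of 500 g.
Category FL quantity: 400 mL.
400 mL ≤ 500 mL (cargo aircraft limit, Category FL) — within limit.
Every hazard category is within its cargo aircraft limit and no segregation rule is violated.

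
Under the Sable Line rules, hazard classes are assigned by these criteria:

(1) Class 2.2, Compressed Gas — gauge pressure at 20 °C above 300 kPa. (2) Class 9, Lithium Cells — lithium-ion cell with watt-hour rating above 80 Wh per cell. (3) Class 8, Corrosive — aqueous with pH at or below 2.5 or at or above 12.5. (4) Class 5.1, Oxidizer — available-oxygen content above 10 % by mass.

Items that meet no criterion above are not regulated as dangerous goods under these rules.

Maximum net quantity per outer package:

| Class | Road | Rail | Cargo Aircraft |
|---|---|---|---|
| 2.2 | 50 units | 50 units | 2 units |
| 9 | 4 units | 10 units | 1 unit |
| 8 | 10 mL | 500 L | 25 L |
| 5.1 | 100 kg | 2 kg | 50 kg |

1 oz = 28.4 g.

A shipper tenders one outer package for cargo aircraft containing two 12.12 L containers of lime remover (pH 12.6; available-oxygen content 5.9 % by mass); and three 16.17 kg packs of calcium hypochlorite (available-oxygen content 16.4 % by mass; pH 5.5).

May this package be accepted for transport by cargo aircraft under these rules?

Yes

pH 12.6 meets the Class 8 criterion (Corrosive), so the lime remover is Class 8.
Available-oxygen content 16.4 % by mass meets the Class 5.1 criterion (Oxidizer), so the calcium hypochlorite is Class 5.1.
Class 8 quantity: two 12.12 L containers = 24.24 L.
That is within the Class 8 cargo aircraft limit of 25 L.
Class 5.1 quantity: three 16.17 kg packs = 48.51 kg.
That is within the Class 5.1 cargo aircraft limit of 50 kg.
Every hazard class is within its cargo aircraft limit and no segregation rule is violated.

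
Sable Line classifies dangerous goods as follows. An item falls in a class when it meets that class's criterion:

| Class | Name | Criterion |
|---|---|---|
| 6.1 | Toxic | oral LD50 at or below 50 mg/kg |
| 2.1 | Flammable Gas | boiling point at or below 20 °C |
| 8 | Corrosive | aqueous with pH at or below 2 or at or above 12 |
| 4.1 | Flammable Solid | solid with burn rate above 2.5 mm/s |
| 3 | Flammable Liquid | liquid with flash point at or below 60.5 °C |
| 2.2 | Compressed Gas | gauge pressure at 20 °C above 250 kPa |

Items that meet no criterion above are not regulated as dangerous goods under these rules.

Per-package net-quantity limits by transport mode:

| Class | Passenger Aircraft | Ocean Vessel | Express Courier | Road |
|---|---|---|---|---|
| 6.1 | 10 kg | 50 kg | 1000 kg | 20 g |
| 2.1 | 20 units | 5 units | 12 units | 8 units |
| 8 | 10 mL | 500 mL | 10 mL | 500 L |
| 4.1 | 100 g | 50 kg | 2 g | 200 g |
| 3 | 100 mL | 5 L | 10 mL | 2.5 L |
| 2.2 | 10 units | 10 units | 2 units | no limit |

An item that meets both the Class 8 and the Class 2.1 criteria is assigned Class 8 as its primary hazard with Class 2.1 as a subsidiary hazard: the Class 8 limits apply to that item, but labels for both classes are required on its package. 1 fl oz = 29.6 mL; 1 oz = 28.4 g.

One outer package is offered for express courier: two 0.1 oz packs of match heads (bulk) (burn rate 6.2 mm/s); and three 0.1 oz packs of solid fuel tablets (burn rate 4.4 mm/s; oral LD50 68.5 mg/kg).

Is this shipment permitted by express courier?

No

The match heads (bulk) have burn rate 6.2 mm/s, which is > 2.5 mm/s, so they are Class 4.1 (Flammable Solid).
Burn rate 4.4 mm/s meets the Class 4.1 criterion (Flammable Solid), so the solid fuel tablets are Class 4.1.
Total Class 4.1: (two 0.1 oz packs = 5.68 g) + (three 0.1 oz packs = 8.52 g) = 14.2 g.
14.2 g exceeds the express courier limit of 2 g for Class 4.1.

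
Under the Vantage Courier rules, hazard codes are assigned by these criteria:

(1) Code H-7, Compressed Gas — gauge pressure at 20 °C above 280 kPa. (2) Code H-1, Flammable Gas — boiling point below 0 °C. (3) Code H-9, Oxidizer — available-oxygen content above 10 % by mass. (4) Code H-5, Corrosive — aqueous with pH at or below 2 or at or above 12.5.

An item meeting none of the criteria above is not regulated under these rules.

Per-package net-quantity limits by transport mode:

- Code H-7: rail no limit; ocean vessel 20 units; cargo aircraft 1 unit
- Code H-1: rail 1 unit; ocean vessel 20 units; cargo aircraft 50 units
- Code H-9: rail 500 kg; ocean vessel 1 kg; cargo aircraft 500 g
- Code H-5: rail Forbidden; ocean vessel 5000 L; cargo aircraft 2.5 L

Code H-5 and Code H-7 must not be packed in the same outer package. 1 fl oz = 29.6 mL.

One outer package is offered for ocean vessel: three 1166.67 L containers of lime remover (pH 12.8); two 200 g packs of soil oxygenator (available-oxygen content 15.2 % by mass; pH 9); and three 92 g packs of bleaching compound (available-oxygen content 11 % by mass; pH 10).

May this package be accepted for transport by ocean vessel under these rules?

Yes

The lime remover has pH 12.8, which is ≥ 12.5, so it is Code H-5 (Corrosive).
The soil oxygenator has available-oxygen content 15.2 % by mass, which is > 10 % by mass, so it is Code H-9 (Oxidizer).
With available-oxygen content 11 % by mass (> 10 % by mass), the bleaching compound falls in Code H-9.
Total Code H-9: (two 200 g packs = 400 g) + (three 92 g packs = 276 g) = 676 g.
That is within the Code H-9 ocean vessel limit of 1 kg.
Code H-5 quantity: three 1166.67 L containers = 3500.01 L.
3500.01 L is within the ocean vessel limit of 5000 L for Code H-5.
The segregation rule (Code H-5 with Code H-7) does not apply to Code H-9 with Code H-5.
Every hazard code is within its ocean vessel limit and no segregation rule is violated.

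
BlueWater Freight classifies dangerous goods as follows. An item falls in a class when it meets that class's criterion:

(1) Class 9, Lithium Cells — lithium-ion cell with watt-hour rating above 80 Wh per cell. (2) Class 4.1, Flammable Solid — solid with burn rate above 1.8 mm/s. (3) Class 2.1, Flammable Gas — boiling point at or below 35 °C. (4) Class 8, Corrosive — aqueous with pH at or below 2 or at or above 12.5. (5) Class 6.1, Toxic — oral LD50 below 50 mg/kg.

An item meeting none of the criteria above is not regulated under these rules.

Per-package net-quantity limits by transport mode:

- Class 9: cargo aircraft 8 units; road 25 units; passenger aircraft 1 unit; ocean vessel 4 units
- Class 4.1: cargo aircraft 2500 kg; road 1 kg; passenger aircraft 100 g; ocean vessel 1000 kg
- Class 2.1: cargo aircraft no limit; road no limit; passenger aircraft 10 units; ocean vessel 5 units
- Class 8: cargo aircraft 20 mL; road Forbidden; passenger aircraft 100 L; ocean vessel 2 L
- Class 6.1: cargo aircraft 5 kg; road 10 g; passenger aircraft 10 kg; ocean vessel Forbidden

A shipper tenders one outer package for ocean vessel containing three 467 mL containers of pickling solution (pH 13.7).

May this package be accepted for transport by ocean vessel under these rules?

Yes

The pickling solution has pH 13.7, which is ≥ 12.5, so it is Class 8 (Corrosive).
Class 8 quantity: three 467 mL containers = 1.401 L.
1.401 L ≤ 2 L (ocean vessel limit, Class 8) — within limit.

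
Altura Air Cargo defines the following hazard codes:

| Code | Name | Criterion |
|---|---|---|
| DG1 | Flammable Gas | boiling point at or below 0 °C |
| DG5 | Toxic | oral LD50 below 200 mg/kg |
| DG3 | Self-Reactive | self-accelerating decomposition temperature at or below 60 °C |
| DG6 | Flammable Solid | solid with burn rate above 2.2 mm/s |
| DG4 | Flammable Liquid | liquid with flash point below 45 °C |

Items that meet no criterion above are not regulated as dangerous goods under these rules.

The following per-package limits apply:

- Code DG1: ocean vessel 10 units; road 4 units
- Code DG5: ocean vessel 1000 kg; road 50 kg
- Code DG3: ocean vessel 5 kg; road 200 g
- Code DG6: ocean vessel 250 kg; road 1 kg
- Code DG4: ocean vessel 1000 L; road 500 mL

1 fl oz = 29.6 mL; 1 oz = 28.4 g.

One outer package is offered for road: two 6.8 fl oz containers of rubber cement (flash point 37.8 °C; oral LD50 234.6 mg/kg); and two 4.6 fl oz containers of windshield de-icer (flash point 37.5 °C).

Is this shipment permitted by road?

Flash point 37.8 °C meets the Code DG4 criterion (Flammable Liquid), so the rubber cement is Code DG4.
Flash point 37.5 °C meets the Code DG4 criterion (Flammable Liquid), so the windshield de-icer is Code DG4.
Code DG4 net quantity: (two 6.8 fl oz containers = 402.56 mL) + (two 4.6 fl oz containers = 272.32 mL) = 674.88 mL.
That exceeds the Code DG4 road limit of 500 mL.

No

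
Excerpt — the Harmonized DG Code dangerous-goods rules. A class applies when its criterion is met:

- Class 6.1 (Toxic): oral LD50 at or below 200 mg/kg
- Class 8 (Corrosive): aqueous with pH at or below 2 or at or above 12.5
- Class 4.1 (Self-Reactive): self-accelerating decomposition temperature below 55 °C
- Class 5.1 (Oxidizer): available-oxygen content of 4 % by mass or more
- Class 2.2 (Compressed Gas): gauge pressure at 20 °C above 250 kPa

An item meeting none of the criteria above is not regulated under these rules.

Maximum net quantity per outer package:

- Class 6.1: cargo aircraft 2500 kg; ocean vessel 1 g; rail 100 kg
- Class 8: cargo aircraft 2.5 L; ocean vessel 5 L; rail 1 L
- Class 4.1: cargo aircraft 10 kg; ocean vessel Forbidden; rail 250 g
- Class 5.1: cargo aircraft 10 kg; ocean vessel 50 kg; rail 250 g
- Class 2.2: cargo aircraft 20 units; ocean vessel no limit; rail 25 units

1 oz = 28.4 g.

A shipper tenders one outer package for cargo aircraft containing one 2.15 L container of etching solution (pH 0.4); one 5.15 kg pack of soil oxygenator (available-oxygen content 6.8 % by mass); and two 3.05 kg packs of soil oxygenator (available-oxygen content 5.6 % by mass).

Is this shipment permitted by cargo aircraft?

No

With pH 0.4 (≤ 2), the etching solution falls in Class 8.
The soil oxygenator has available-oxygen content 6.8 % by mass, which is ≥ 4 % by mass, so it is Class 5.1 (Oxidizer).
Available-oxygen content 5.6 % by mass meets the Class 5.1 criterion (Oxidizer), so the soil oxygenator is Class 5.1.
Class 5.1 net quantity: 5.15 kg + (two 3.05 kg packs = 6.1 kg) = 11.25 kg.
11.25 kg exceeds the cargo aircraft limit of 10 kg for Class 5.1.
Class 8 quantity: 2.15 L.
That is within the Class 8 cargo aircraft limit of 2.5 L.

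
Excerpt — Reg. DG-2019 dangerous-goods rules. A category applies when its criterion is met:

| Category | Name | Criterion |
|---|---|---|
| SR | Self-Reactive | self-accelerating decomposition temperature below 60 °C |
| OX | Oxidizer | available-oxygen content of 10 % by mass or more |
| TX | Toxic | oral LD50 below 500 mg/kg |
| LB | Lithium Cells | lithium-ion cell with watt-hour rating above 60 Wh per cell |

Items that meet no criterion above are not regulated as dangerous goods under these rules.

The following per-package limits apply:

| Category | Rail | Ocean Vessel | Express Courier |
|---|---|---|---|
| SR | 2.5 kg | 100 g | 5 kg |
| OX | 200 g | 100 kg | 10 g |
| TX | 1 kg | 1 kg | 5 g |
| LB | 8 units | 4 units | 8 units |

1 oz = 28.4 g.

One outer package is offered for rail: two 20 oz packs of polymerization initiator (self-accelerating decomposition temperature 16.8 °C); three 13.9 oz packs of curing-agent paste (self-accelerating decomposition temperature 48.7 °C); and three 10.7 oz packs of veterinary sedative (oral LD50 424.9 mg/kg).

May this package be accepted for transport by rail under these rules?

Polymerization initiator: self-accelerating decomposition temperature 16.8 °C < 60 °C → Category SR (Self-Reactive).
With self-accelerating decomposition temperature 48.7 °C (< 60 °C), the curing-agent paste falls in Category SR.
With oral LD50 424.9 mg/kg (< 500 mg/kg), the veterinary sedative falls in Category TX.
Category SR net quantity: (two 20 oz packs = 1.136 kg) + (three 13.9 oz packs = 1184.28 g) = 2320.28 g.
That is within the Category SR rail limit of 2.5 kg.
Category TX quantity: three 10.7 oz packs = 911.64 g.
That is within the Category TX rail limit of 1 kg.
Every hazard category is within its rail limit and no segregation rule is violated.

Yes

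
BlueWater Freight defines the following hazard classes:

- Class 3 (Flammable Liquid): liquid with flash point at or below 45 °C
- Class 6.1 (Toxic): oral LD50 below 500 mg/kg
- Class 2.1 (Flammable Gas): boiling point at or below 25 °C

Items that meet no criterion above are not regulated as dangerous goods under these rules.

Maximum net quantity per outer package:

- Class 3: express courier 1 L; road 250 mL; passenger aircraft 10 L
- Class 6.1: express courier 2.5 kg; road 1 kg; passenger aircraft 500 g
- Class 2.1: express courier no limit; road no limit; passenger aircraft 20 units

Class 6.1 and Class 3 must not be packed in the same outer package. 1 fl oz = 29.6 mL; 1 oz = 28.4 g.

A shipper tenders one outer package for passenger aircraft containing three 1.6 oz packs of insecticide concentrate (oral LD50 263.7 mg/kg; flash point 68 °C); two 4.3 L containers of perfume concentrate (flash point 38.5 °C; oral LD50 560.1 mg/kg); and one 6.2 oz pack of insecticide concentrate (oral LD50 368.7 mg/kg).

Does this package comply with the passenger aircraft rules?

Oral LD50 263.7 mg/kg meets the Class 6.1 criterion (Toxic), so the insecticide concentrate is Class 6.1.
Perfume concentrate: flash point 38.5 °C ≤ 45 °C → Class 3 (Flammable Liquid).
Oral LD50 368.7 mg/kg meets the Class 6.1 criterion (Toxic), so the insecticide concentrate is Class 6.1.
Class 6.1 net quantity: (three 1.6 oz packs = 136.32 g) + (one 6.2 oz pack = 176.08 g) = 312.4 g.
That is within the Class 6.1 passenger aircraft limit of 500 g.
Class 3 quantity: two 4.3 L containers = 8.6 L.
8.6 L is within the passenger aircraft limit of 10 L for Class 3.
Class 6.1 and Class 3 may not share an outer package.

No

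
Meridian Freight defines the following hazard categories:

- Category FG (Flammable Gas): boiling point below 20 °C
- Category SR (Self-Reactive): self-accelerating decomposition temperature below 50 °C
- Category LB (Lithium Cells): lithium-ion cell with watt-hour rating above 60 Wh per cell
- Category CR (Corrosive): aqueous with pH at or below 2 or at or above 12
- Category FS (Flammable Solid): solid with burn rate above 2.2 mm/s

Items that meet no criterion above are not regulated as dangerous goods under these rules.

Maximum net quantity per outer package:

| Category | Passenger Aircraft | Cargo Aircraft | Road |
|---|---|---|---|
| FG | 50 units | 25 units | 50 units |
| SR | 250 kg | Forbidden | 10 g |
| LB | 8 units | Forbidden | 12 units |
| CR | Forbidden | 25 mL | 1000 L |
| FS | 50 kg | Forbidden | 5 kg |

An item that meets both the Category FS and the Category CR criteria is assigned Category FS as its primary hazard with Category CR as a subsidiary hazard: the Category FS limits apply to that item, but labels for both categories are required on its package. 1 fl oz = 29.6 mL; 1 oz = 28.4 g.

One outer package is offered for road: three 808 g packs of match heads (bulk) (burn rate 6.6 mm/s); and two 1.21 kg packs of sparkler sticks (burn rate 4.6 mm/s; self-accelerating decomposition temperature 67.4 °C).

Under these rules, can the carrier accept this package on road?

Burn rate 6.6 mm/s meets the Category FS criterion (Flammable Solid), so the match heads (bulk) are Category FS.
With burn rate 4.6 mm/s (> 2.2 mm/s), the sparkler sticks fall in Category FS.
Total Category FS: (three 808 g packs = 2.424 kg) + (two 1.21 kg packs = 2.42 kg) = 4.844 kg.
4.844 kg is within the road limit of 5 kg for Category FS.

Yes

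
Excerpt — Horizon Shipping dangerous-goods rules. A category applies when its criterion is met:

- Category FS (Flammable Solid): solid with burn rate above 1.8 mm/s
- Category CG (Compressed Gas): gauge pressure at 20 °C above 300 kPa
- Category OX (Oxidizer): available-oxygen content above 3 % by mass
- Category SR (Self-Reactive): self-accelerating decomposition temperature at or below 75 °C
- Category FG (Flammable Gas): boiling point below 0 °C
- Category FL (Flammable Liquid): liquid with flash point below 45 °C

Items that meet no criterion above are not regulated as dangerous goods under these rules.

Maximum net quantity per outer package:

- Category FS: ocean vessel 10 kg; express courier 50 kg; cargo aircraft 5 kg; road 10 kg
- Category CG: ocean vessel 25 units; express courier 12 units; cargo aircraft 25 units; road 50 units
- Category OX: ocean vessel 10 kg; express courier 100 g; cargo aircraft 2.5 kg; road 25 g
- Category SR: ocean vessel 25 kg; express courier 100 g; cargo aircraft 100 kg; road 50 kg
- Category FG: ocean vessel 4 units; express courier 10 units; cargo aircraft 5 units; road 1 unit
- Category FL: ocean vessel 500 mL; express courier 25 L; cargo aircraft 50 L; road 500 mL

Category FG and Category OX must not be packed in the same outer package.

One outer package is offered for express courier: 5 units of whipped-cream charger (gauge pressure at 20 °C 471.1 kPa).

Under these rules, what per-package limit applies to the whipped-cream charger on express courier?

With gauge pressure at 20 °C 471.1 kPa (> 300 kPa), the whipped-cream charger falls in Category CG.
The express courier limit for Category CG is 12 units.

12 units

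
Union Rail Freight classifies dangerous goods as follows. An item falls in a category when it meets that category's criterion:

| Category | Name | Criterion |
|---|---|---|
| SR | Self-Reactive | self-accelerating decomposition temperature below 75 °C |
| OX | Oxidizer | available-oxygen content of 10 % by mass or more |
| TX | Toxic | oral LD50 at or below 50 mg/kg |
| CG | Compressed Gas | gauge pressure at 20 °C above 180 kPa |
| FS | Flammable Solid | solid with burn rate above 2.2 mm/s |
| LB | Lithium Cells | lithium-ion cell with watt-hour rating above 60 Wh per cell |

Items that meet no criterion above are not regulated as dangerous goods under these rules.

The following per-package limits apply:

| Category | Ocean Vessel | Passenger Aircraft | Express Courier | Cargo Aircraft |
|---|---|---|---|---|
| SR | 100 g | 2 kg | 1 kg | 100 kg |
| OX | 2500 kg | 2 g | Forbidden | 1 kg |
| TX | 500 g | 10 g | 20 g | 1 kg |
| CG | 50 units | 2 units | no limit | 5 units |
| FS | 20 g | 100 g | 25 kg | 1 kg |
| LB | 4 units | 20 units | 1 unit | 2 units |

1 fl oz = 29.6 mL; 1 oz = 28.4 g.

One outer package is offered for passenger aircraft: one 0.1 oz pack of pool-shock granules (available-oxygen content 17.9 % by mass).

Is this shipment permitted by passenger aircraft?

With available-oxygen content 17.9 % by mass (≥ 10 % by mass), the pool-shock granules fall in Category OX.
Category OX quantity: one 0.1 oz pack = 2.84 g.
2.84 g exceeds the passenger aircraft limit of 2 g for Category OX.

No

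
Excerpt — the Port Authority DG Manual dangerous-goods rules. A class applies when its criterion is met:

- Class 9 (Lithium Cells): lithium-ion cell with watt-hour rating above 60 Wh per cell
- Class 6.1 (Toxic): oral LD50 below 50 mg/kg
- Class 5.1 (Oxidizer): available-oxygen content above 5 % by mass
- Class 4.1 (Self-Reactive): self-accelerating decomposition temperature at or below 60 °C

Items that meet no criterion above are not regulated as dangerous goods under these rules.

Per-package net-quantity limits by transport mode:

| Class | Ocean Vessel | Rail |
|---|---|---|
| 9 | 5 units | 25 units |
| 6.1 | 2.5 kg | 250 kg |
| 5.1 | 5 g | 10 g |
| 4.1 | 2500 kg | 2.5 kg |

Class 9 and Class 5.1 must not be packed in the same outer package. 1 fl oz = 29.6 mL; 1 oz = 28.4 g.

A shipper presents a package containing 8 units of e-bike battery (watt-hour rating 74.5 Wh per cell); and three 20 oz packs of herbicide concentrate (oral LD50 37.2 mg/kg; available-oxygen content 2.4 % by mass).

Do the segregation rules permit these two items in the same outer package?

Watt-hour rating 74.5 Wh per cell meets the Class 9 criterion (Lithium Cells), so the e-bike battery is Class 9.
Oral LD50 37.2 mg/kg meets the Class 6.1 criterion (Toxic), so the herbicide concentrate is Class 6.1.
No segregation rule bars Class 9 with Class 6.1.

Yes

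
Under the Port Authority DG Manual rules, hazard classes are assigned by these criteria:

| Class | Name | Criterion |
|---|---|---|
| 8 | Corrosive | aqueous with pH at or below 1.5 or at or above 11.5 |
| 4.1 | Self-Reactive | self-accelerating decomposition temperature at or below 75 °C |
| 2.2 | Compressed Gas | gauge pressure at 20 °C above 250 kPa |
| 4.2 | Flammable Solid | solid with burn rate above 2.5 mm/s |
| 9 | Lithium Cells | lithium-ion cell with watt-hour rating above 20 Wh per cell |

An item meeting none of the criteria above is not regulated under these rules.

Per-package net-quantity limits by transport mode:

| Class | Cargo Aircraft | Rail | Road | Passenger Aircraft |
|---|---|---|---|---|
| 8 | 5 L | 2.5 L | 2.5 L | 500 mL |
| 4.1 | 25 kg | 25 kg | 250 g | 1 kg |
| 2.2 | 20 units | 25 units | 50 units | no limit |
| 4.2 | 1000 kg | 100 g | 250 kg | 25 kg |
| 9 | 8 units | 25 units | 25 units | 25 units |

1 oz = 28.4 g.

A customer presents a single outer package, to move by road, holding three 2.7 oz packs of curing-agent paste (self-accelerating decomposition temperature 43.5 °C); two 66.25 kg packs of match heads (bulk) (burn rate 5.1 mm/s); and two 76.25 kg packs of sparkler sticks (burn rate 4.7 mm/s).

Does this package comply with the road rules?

The curing-agent paste has self-accelerating decomposition temperature 43.5 °C, which is ≤ 75 °C, so it is Class 4.1 (Self-Reactive).
The match heads (bulk) have burn rate 5.1 mm/s, which is > 2.5 mm/s, so they are Class 4.2 (Flammable Solid).
With burn rate 4.7 mm/s (> 2.5 mm/s), the sparkler sticks fall in Class 4.2.
Total Class 4.2: (two 66.25 kg packs = 132.5 kg) + (two 76.25 kg packs = 152.5 kg) = 285 kg.
285 kg > 250 kg (road limit, Class 4.2) — over the limit.
Class 4.1 quantity: three 2.7 oz packs = 230.04 g.
That is within the Class 4.1 road limit of 250 g.

No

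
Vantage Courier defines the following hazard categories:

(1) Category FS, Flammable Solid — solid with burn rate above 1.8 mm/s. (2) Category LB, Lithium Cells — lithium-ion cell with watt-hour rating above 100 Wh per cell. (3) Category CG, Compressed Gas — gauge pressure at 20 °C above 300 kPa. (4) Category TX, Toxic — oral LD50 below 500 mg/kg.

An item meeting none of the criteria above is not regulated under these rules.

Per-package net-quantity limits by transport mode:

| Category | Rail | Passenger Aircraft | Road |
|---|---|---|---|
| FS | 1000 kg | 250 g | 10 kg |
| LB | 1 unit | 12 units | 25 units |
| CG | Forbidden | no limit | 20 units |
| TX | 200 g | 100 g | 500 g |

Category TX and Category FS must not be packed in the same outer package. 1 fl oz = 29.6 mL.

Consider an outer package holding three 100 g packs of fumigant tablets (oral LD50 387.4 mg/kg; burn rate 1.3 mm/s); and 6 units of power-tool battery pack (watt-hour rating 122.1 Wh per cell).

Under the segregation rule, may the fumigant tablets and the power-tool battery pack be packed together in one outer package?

Yes

With oral LD50 387.4 mg/kg (< 500 mg/kg), the fumigant tablets fall in Category TX.
The power-tool battery pack has watt-hour rating 122.1 Wh per cell, which is > 100 Wh per cell, so it is Category LB (Lithium Cells).
No segregation rule bars Category TX with Category LB.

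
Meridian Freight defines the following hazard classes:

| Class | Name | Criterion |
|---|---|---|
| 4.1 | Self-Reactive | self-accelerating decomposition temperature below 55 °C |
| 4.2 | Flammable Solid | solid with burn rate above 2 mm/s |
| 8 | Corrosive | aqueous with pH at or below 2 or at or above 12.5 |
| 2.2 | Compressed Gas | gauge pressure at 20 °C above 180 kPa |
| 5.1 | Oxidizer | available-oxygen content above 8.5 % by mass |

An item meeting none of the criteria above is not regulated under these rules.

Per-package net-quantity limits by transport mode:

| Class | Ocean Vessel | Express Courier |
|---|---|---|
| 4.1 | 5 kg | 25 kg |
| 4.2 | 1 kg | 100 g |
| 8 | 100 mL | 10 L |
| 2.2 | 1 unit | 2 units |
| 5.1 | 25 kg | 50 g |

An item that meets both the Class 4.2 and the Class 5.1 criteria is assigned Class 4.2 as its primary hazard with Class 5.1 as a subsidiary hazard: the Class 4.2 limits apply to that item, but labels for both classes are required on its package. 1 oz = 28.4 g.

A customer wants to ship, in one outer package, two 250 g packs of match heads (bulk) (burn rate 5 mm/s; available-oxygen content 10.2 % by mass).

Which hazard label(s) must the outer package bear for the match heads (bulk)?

Class 4.2 and 5.1

Match heads (bulk): burn rate 5 mm/s > 2 mm/s → Class 4.2 (Flammable Solid).
Match heads (bulk): available-oxygen content 10.2 % by mass > 8.5 % by mass → Class 5.1 (Oxidizer).
By the precedence rule Class 4.2 is primary and Class 5.1 is subsidiary, and that rule requires both labels on the package.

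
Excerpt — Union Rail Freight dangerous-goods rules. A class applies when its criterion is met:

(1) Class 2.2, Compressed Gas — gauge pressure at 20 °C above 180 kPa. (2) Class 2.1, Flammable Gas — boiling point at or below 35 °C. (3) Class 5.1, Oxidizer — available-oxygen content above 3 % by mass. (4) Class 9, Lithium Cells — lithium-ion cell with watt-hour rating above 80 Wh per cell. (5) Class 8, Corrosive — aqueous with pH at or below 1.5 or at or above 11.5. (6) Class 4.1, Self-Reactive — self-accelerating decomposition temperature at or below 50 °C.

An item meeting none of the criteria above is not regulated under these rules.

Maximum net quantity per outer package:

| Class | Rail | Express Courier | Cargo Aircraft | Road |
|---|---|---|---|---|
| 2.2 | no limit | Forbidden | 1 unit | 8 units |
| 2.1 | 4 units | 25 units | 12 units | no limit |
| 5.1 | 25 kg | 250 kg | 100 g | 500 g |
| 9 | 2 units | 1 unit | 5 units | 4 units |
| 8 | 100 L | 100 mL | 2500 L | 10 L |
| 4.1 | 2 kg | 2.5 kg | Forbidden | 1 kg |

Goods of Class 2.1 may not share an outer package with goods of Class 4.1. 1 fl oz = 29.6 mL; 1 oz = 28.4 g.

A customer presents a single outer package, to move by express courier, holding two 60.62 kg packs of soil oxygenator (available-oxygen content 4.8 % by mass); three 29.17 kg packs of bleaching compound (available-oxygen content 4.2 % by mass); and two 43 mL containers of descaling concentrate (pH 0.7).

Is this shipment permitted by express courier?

Yes

With available-oxygen content 4.8 % by mass (> 3 % by mass), the soil oxygenator falls in Class 5.1.
Bleaching compound: available-oxygen content 4.2 % by mass > 3 % by mass → Class 5.1 (Oxidizer).
pH 0.7 meets the Class 8 criterion (Corrosive), so the descaling concentrate is Class 8.
Total Class 5.1: (two 60.62 kg packs = 121.24 kg) + (three 29.17 kg packs = 87.51 kg) = 208.75 kg.
208.75 kg ≤ 250 kg (express courier limit, Class 5.1) — within limit.
Class 8 quantity: two 43 mL containers = 86 mL.
That is within the Class 8 express courier limit of 100 mL.
The segregation rule (Class 2.1 with Class 4.1) does not apply to Class 5.1 with Class 8.
Every hazard class is within its express courier limit and no segregation rule is violated.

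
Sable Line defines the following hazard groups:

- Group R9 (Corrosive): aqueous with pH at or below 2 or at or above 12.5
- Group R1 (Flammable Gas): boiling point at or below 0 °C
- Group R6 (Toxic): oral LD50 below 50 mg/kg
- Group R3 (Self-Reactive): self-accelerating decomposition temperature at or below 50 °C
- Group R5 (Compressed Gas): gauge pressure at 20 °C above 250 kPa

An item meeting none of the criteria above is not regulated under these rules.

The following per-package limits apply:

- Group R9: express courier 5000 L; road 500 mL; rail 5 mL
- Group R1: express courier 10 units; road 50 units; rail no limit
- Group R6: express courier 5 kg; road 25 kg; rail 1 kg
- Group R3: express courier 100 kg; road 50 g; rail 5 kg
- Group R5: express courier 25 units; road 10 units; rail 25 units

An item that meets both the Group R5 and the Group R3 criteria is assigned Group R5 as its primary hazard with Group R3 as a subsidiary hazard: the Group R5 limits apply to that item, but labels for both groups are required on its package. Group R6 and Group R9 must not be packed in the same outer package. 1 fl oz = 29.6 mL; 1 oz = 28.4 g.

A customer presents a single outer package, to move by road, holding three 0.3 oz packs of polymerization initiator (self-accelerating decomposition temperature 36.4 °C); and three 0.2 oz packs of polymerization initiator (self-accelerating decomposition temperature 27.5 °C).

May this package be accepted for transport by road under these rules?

Yes

With self-accelerating decomposition temperature 36.4 °C (≤ 50 °C), the polymerization initiator falls in Group R3.
With self-accelerating decomposition temperature 27.5 °C (≤ 50 °C), the polymerization initiator falls in Group R3.
Group R3 net quantity: (three 0.3 oz packs = 25.56 g) + (three 0.2 oz packs = 17.04 g) = 42.6 g.
That is within the Group R3 road limit of 50 g.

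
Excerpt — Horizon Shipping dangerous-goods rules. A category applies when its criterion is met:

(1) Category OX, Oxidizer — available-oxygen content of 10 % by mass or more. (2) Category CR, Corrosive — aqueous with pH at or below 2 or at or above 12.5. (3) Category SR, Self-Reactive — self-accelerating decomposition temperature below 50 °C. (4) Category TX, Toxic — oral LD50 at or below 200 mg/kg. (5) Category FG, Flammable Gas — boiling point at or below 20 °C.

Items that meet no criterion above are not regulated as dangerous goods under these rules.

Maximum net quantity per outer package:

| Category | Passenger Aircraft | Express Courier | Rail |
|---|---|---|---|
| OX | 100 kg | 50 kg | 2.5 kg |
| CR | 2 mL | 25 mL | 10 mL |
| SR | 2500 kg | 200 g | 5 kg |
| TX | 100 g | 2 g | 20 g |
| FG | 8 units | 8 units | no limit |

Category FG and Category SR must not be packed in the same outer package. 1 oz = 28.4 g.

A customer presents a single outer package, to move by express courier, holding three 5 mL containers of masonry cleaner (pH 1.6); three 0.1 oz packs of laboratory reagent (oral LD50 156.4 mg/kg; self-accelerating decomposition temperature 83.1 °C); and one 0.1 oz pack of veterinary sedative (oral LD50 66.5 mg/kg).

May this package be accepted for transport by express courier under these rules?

No

With pH 1.6 (≤ 2), the masonry cleaner falls in Category CR.
Oral LD50 156.4 mg/kg meets the Category TX criterion (Toxic), so the laboratory reagent is Category TX.
Oral LD50 66.5 mg/kg meets the Category TX criterion (Toxic), so the veterinary sedative is Category TX.
Total Category TX: (three 0.1 oz packs = 8.52 g) + (one 0.1 oz pack = 2.84 g) = 11.36 g.
That exceeds the Category TX express courier limit of 2 g.
Category CR quantity: three 5 mL containers = 15 mL.
15 mL ≤ 25 mL (express courier limit, Category CR) — within limit.
The segregation rule (Category FG with Category SR) does not apply to Category TX with Category CR.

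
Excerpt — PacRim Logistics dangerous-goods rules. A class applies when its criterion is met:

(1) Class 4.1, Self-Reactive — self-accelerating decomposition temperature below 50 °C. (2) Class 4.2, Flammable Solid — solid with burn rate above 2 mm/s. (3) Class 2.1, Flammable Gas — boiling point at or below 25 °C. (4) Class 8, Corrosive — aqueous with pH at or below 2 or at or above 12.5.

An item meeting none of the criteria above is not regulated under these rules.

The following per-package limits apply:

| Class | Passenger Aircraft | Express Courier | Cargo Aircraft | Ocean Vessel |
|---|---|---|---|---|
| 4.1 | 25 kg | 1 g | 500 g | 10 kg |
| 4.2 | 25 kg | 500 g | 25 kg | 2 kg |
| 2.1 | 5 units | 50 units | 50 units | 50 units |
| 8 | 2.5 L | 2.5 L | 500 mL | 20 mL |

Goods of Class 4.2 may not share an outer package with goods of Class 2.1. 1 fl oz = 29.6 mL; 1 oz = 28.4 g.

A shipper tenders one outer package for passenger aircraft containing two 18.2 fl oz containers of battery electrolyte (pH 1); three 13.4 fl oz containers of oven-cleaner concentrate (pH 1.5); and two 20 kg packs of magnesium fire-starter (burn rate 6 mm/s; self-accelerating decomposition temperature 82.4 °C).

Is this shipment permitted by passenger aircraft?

Battery electrolyte: pH 1 ≤ 2 → Class 8 (Corrosive).
pH 1.5 meets the Class 8 criterion (Corrosive), so the oven-cleaner concentrate is Class 8.
With burn rate 6 mm/s (> 2 mm/s), the magnesium fire-starter falls in Class 4.2.
Class 8 net quantity: (two 18.2 fl oz containers = 1077.44 mL) + (three 13.4 fl oz containers = 1189.92 mL) = 2267.36 mL.
That is within the Class 8 passenger aircraft limit of 2.5 L.
Class 4.2 quantity: two 20 kg packs = 40 kg.
40 kg exceeds the passenger aircraft limit of 25 kg for Class 4.2.
The segregation rule (Class 4.2 with Class 2.1) does not apply to Class 8 with Class 4.2.

No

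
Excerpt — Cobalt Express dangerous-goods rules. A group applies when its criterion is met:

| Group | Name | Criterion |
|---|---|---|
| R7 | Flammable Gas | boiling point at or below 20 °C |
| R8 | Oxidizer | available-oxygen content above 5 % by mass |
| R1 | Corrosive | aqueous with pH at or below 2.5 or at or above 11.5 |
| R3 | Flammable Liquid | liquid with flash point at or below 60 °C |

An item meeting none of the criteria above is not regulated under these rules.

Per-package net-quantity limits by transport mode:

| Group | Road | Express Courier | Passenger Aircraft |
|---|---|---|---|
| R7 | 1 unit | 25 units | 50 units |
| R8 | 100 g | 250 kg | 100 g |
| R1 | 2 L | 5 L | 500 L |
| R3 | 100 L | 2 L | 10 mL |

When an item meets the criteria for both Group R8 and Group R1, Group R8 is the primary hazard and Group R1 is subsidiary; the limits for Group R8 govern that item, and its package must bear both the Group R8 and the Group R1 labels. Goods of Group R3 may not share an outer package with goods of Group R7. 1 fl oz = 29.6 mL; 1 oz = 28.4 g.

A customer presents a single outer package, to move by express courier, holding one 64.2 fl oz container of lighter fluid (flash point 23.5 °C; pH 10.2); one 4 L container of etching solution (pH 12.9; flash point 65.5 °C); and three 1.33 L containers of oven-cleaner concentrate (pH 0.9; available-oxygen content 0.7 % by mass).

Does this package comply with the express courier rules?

No

The lighter fluid has flash point 23.5 °C, which is ≤ 60 °C, so it is Group R3 (Flammable Liquid).
The etching solution has pH 12.9, which is ≥ 11.5, so it is Group R1 (Corrosive).
With pH 0.9 (≤ 2.5), the oven-cleaner concentrate falls in Group R1.
Group R3 quantity: one 64.2 fl oz container = 1900.32 mL.
1900.32 mL is within the express courier limit of 2 L for Group R3.
Group R1 net quantity: 4 L + (three 1.33 L containers = 3.99 L) = 7.99 L.
7.99 L exceeds the express courier limit of 5 L for Group R1.
The segregation rule (Group R3 with Group R7) does not apply to Group R3 with Group R1.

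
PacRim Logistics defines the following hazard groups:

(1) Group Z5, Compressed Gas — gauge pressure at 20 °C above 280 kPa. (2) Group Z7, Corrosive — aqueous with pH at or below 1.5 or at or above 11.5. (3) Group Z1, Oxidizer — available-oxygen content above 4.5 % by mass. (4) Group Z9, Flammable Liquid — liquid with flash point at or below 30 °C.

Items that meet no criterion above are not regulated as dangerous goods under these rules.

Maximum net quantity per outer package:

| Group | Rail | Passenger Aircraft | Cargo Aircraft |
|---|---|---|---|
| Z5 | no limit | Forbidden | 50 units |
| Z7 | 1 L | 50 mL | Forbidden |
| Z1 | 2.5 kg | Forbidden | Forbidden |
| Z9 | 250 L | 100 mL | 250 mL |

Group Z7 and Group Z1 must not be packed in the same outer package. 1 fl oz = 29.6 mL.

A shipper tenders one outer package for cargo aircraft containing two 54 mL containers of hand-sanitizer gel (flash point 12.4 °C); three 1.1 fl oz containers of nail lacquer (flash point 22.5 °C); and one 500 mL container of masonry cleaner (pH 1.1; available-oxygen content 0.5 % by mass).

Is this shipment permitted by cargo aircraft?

Flash point 12.4 °C meets the Group Z9 criterion (Flammable Liquid), so the hand-sanitizer gel is Group Z9.
Flash point 22.5 °C meets the Group Z9 criterion (Flammable Liquid), so the nail lacquer is Group Z9.
pH 1.1 meets the Group Z7 criterion (Corrosive), so the masonry cleaner is Group Z7.
Total Group Z9: (two 54 mL containers = 108 mL) + (three 1.1 fl oz containers = 97.68 mL) = 205.68 mL.
205.68 mL is within the cargo aircraft limit of 250 mL for Group Z9.
Group Z7 quantity: 500 mL.
Group Z7 is Forbidden by cargo aircraft.
The segregation rule (Group Z7 with Group Z1) does not apply to Group Z9 with Group Z7.

No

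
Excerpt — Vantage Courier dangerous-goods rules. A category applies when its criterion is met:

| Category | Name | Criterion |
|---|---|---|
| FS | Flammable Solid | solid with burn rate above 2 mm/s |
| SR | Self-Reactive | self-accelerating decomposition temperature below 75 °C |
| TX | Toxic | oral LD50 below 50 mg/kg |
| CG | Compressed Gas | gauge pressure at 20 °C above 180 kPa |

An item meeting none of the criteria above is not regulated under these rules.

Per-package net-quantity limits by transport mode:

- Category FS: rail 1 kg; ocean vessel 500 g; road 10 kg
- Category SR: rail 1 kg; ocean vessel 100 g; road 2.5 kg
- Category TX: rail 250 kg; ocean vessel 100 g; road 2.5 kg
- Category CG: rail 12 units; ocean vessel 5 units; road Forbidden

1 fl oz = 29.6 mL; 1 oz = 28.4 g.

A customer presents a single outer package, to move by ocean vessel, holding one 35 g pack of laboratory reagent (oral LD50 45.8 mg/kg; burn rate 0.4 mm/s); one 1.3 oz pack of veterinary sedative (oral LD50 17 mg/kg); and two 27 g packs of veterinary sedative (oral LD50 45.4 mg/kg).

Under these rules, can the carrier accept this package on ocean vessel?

Laboratory reagent: oral LD50 45.8 mg/kg < 50 mg/kg → Category TX (Toxic).
With oral LD50 17 mg/kg (< 50 mg/kg), the veterinary sedative falls in Category TX.
The veterinary sedative has oral LD50 45.4 mg/kg, which is < 50 mg/kg, so it is Category TX (Toxic).
Total Category TX: 35 g + (one 1.3 oz pack = 36.92 g) + (two 27 g packs = 54 g) = 125.92 g.
125.92 g exceeds the ocean vessel limit of 100 g for Category TX.

No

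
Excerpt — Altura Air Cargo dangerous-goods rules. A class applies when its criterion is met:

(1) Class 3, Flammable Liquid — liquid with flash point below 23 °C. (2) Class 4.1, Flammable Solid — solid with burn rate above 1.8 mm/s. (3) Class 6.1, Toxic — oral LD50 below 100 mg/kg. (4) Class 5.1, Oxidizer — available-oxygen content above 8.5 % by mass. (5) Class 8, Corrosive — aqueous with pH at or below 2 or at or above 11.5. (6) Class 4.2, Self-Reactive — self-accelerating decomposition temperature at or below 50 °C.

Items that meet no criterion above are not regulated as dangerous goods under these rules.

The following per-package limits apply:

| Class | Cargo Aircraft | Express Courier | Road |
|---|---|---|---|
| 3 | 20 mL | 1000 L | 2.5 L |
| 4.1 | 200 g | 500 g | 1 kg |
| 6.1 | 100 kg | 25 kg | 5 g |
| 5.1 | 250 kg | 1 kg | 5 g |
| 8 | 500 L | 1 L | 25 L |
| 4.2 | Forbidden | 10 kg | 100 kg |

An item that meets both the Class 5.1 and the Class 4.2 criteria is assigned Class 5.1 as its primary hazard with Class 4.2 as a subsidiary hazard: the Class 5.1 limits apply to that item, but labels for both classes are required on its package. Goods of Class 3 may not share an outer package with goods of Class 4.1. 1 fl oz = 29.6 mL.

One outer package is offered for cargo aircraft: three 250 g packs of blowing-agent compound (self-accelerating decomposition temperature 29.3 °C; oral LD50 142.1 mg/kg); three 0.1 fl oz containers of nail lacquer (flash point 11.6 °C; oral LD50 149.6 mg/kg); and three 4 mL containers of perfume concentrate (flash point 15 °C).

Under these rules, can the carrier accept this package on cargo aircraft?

Self-accelerating decomposition temperature 29.3 °C meets the Class 4.2 criterion (Self-Reactive), so the blowing-agent compound is Class 4.2.
Flash point 11.6 °C meets the Class 3 criterion (Flammable Liquid), so the nail lacquer is Class 3.
The perfume concentrate has flash point 15 °C, which is < 23 °C, so it is Class 3 (Flammable Liquid).
Total Class 3: (three 0.1 fl oz containers = 8.88 mL) + (three 4 mL containers = 12 mL) = 20.88 mL.
20.88 mL exceeds the cargo aircraft limit of 20 mL for Class 3.
Class 4.2 quantity: three 250 g packs = 750 g.
By cargo aircraft, Class 4.2 is Forbidden regardless of quantity.
The segregation rule (Class 3 with Class 4.1) does not apply to Class 3 with Class 4.2.

No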